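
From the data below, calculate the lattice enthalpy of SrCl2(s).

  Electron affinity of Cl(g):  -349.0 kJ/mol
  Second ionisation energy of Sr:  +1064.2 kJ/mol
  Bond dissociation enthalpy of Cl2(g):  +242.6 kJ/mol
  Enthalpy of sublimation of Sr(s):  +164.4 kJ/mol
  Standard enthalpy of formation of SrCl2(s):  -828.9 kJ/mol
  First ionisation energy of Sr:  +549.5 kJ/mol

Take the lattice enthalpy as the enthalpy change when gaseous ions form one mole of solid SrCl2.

U = -2151.6 kJ/mol

ΔHf° = 1·ΔHsub + 1·(ΣIE) + 1·D(Cl2) + 2·EA + U
-828.9 = 1·(+164.4) + 1·(+1613.7) + 1·(+242.6) + 2·(-349.0) + U
U = -828.9 − (+1322.7) = -2151.6 kJ/mol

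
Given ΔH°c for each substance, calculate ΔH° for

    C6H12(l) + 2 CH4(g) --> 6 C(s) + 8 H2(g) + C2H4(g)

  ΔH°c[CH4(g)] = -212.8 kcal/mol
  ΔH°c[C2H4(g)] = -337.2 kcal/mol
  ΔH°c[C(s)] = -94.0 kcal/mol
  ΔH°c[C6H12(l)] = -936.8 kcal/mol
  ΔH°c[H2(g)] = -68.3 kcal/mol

With combustion enthalpies, reactants minus products:
= [1·(-936.8) + 2·(-212.8)] − [6·(-94.0) + 8·(-68.3) + 1·(-337.2)]
= 85.2 kcal/mol

ΔH° = 85.2 kcal/mol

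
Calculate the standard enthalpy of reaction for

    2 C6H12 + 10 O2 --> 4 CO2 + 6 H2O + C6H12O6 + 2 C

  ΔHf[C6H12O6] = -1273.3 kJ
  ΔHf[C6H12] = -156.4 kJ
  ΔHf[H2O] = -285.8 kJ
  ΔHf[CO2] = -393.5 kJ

Products: 4·(-393.5) + 6·(-285.8) + 1·(-1273.3) + 2·(+0.0) = -4562.1
Reactants: 2·(-156.4) + 10·(+0.0) = -312.8
ΔH_rxn = (-4562.1) − (-312.8) = -4249.3 kJ

ΔH_rxn = -4249.3 kJ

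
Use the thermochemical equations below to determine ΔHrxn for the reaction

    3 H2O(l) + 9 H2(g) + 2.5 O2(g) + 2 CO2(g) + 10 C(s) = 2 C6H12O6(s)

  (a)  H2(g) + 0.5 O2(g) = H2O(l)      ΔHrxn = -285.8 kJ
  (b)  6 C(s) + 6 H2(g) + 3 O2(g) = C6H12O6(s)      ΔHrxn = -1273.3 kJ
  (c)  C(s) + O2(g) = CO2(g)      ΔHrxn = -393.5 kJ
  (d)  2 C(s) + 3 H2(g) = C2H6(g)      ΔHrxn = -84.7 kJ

ΔHrxn = -902.2 kJ

(a) reversed and × 3: (-3)·(-285.8) = +857.4 kJ
(b) × 2: (2)·(-1273.3) = -2546.6 kJ
(c) reversed and × 2: (-2)·(-393.5) = +787.0 kJ
(d): not needed.
ΔHrxn = (-3)·(-285.8) + (2)·(-1273.3) + (-2)·(-393.5) = -902.2 kJ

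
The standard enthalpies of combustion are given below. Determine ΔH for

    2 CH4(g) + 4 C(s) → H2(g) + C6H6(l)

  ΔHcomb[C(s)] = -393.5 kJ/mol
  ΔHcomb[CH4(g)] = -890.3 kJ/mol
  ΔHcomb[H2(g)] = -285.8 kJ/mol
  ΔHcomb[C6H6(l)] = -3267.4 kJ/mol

ΔH = 198.6 kJ/mol

With combustion enthalpies, reactants minus products:
= [2·(-890.3) + 4·(-393.5)] − [1·(-285.8) + 1·(-3267.4)]
= 198.6 kJ/mol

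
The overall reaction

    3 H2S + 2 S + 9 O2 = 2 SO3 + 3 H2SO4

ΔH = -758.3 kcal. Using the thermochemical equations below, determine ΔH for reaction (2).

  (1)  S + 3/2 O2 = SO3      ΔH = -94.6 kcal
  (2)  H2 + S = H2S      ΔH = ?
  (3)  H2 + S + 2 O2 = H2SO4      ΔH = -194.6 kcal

(1) × 2: (2)·(-94.6) = -189.2 kcal
(2) reversed and × 3: contributes −3·x
(3) × 3: (3)·(-194.6) = -583.8 kcal
-758.3 = (-189.2) + (-583.8) − 3·x
x = (-758.3 − (-773.0)) / (-3) = -4.9 kcal

ΔH = -4.9 kcal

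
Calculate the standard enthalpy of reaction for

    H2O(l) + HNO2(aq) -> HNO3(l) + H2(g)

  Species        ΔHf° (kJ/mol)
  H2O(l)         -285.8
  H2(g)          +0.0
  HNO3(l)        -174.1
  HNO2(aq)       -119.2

ΔHrxn = 230.9 kJ/mol

Products: 1·(-174.1) + 1·(+0.0) = -174.1
Reactants: 1·(-285.8) + 1·(-119.2) = -405.0
ΔHrxn = (-174.1) − (-405.0) = 230.9 kJ/mol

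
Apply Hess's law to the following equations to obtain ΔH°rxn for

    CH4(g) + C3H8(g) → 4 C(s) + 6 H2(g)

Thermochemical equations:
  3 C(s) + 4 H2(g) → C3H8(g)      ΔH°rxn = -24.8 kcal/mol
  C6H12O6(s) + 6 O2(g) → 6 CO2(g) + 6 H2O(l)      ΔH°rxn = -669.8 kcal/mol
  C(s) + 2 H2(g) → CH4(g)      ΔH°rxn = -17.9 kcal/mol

equation 1 reversed: +24.8 kcal/mol
equation 2: not needed.
equation 3 reversed: +17.9 kcal/mol
Combining the equations, ΔH°rxn = (-1)·(-24.8) + (-1)·(-17.9) = 42.7 kcal/mol

ΔH°rxn = 42.7 kcal/mol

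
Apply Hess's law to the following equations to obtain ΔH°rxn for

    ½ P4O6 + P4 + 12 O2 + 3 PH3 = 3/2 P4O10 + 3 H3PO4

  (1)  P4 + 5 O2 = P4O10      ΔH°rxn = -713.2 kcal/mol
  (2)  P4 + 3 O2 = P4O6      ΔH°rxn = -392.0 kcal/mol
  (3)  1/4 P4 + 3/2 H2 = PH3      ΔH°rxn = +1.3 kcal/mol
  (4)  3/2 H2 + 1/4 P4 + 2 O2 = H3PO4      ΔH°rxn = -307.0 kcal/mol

ΔH°rxn = -1798.7 kcal/mol

(1) × 3/2: (3/2)·(-713.2) = -1069.8 kcal/mol
(2) reversed and × 1/2: (-1/2)·(-392.0) = +196.0 kcal/mol
(3) reversed and × 3: (-3)·(+1.3) = -3.9 kcal/mol
(4) × 3: (3)·(-307.0) = -921.0 kcal/mol
ΔH°rxn = (3/2)·(-713.2) + (-1/2)·(-392.0) + (-3)·(+1.3) + (3)·(-307.0) = -1798.7 kcal/mol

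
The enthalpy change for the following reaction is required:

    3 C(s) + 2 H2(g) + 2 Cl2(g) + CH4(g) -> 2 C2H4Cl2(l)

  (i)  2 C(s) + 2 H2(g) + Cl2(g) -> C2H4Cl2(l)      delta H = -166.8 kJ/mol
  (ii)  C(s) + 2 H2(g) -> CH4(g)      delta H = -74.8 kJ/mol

(i) × 2: (2)·(-166.8) = -333.6 kJ/mol
(ii) reversed: +74.8 kJ/mol
delta H = (-333.6) + (+74.8) = -258.8 kJ/mol

delta H = -258.8 kJ/mol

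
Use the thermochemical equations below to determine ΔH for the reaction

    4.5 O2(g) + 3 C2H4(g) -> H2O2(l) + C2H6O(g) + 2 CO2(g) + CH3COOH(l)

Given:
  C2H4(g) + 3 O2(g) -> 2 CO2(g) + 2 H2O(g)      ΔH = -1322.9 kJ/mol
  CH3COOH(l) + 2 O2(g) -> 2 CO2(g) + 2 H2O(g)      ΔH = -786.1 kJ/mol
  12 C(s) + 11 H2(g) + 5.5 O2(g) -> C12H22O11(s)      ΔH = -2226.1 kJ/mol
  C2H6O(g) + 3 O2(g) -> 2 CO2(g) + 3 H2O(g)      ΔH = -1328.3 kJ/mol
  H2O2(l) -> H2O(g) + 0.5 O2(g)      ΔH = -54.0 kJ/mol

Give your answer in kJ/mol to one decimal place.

ΔH = -1800.3 kJ/mol

equation 1 × 3: (3)·(-1322.9) = -3968.7 kJ/mol
equation 2 reversed: +786.1 kJ/mol
equation 3: not needed.
equation 4 reversed: +1328.3 kJ/mol
equation 5 reversed: +54.0 kJ/mol
ΔH = (-3968.7) + (+786.1) + (+1328.3) + (+54.0) = -1800.3 kJ/mol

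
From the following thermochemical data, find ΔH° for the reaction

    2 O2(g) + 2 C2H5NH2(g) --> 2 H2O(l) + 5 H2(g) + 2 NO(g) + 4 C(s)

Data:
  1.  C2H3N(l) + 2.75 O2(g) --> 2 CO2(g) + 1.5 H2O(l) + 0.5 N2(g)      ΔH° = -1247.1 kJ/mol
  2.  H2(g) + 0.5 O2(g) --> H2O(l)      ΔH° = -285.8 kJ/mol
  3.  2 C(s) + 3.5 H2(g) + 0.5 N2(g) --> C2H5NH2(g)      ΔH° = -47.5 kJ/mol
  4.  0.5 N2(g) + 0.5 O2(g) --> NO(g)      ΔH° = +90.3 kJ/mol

eq. 1: not needed (C2H3N(l) appears nowhere else).
eq. 2 × 2: (2)·(-285.8) = -571.6 kJ/mol
eq. 3 reversed and × 2 (reverse to put C2H5NH2(g) on the reactant side; scale by 2 for the 2 C2H5NH2(g)): (-2)·(-47.5) = +95.0 kJ/mol
eq. 4 × 2 (scale by 2 for the 2 NO(g)): (2)·(+90.3) = +180.6 kJ/mol
ΔH° = (2)·(-285.8) + (-2)·(-47.5) + (2)·(+90.3) = -296.0 kJ/mol

ΔH° = -296.0 kJ/mol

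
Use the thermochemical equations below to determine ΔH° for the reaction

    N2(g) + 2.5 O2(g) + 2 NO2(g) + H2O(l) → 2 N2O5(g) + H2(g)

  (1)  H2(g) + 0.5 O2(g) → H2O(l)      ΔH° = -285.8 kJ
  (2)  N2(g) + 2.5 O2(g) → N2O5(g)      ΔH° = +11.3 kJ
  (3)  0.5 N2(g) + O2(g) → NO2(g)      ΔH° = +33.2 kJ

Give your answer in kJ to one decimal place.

(1) reversed: +285.8 kJ
(2) × 2: (2)·(+11.3) = +22.6 kJ
(3) reversed and × 2: (-2)·(+33.2) = -66.4 kJ
Combining the equations, ΔH° = (-1)·(-285.8) + (2)·(+11.3) + (-2)·(+33.2) = 242.0 kJ

ΔH° = 242.0 kJ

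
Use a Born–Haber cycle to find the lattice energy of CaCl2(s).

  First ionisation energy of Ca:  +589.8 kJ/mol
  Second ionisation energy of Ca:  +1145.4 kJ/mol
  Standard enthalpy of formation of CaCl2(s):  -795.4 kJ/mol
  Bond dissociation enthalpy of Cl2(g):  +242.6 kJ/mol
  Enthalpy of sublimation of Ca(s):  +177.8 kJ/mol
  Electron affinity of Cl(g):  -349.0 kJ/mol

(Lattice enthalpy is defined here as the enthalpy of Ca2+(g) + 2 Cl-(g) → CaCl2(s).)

ΔHf° = 1·ΔHsub + 1·(ΣIE) + 1·D(Cl2) + 2·EA + U
-795.4 = 1·(+177.8) + 1·(+1735.2) + 1·(+242.6) + 2·(-349.0) + U
U = -795.4 − (+1457.6) = -2253.0 kJ/mol

U = -2253.0 kJ/mol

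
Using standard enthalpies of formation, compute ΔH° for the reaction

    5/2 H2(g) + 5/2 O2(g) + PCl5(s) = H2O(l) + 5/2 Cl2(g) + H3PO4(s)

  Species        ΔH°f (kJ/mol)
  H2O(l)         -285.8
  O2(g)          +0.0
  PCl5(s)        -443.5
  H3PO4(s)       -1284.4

Products: 1·(-285.8) + 5/2·(+0.0) + 1·(-1284.4) = -1570.2
Reactants: 5/2·(+0.0) + 5/2·(+0.0) + 1·(-443.5) = -443.5
ΔH° = (-1570.2) − (-443.5) = -1126.7 kJ/mol

ΔH° = -1126.7 kJ/mol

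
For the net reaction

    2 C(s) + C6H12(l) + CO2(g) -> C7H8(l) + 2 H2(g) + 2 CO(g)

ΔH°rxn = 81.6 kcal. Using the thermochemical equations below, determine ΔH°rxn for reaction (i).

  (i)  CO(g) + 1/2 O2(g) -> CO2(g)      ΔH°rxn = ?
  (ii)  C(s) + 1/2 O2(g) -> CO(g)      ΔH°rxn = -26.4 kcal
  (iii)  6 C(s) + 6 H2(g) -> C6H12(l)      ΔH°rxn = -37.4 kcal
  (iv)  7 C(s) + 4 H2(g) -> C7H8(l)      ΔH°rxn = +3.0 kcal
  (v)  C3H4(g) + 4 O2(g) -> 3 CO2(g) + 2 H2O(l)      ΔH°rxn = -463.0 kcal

ΔH°rxn = -67.6 kcal

(i) reversed: contributes −x
(ii) as written: -26.4 kcal
(iii) reversed (reverse to put C6H12(l) on the reactant side): +37.4 kcal
(iv) as written (C7H8(l) already on the product side): +3.0 kcal
(v): not needed (C3H4(g) appears nowhere else).
+81.6 = (-26.4) + (+37.4) + (+3.0) − x
x = (+81.6 − (+14.0)) / (-1) = -67.6 kcal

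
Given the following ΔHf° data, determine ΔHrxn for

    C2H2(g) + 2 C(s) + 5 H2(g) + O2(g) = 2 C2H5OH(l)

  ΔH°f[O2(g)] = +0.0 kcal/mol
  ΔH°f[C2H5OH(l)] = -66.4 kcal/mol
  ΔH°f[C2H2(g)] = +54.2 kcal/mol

ΔHrxn = -187.0 kcal/mol

Products: 2·(-66.4) = -132.8
Reactants: 1·(+54.2) + 2·(+0.0) + 5·(+0.0) + 1·(+0.0) = +54.2
ΔHrxn = (-132.8) − (+54.2) = -187.0 kcal/mol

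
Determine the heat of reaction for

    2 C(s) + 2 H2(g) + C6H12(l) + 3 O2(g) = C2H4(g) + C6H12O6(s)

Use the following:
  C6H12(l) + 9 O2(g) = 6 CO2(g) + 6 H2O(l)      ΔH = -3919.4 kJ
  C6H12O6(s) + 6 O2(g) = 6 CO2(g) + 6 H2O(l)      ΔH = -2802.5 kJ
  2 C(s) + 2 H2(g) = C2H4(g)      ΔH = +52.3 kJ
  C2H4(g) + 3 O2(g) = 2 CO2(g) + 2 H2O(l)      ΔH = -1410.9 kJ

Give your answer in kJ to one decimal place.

ΔH = -1064.6 kJ

equation 1 as written: -3919.4 kJ
equation 2 reversed: +2802.5 kJ
equation 3 as written: +52.3 kJ
equation 4: not needed.
Since enthalpy is a state function, ΔH = (1)·(-3919.4) + (-1)·(-2802.5) + (1)·(+52.3) = -1064.6 kJ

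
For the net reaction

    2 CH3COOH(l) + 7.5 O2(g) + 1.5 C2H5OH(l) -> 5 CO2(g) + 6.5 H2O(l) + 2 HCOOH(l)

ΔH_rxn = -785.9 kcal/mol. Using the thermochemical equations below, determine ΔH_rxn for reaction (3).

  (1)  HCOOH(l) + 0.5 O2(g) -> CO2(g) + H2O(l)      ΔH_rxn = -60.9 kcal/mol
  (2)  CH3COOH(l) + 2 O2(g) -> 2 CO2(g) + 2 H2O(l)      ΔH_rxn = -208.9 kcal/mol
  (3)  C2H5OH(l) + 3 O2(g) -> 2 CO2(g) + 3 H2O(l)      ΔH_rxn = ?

(1) reversed and × 2 (HCOOH(l) must end up as a product; ×2 to match 2 HCOOH(l) in the target): (-2)·(-60.9) = +121.8 kcal/mol
(2) × 2 (×2 to match 2 CH3COOH(l) in the target): (2)·(-208.9) = -417.8 kcal/mol
(3) × 3/2 (scale by 3/2 for the 3/2 C2H5OH(l)): contributes 3/2·x
-785.9 = (+121.8) + (-417.8) + 3/2·x
x = (-785.9 − (-296.0)) / (3/2) = -326.6 kcal/mol

ΔH_rxn = -326.6 kcal/mol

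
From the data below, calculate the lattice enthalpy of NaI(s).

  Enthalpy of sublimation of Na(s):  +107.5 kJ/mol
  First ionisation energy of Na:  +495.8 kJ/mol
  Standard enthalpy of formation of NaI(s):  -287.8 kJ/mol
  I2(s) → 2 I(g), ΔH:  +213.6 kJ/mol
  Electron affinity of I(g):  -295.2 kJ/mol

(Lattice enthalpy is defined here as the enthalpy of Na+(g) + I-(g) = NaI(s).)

U = -702.7 kJ/mol

ΔHf° = 1·ΔHsub + 1·(ΣIE) + 1/2·D(I2) + 1·EA + U
-287.8 = 1·(+107.5) + 1·(+495.8) + 1/2·(+213.6) + 1·(-295.2) + U
U = -287.8 − (+414.9) = -702.7 kJ/mol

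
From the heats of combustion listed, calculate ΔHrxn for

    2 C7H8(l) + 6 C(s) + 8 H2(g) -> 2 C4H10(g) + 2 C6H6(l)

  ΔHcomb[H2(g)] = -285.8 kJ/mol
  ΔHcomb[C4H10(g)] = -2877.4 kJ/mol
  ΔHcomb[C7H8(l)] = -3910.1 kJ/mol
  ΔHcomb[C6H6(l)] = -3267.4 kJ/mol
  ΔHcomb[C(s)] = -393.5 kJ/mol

With combustion enthalpies, reactants minus products:
= [2·(-3910.1) + 6·(-393.5) + 8·(-285.8)] − [2·(-2877.4) + 2·(-3267.4)]
= -178.0 kJ/mol

ΔHrxn = -178.0 kJ/mol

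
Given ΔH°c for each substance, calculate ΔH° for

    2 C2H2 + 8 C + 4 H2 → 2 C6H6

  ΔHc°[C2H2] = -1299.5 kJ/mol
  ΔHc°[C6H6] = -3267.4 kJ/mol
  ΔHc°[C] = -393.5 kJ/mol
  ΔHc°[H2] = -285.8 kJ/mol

With combustion enthalpies, reactants minus products:
= [2·(-1299.5) + 8·(-393.5) + 4·(-285.8)] − [2·(-3267.4)]
= -355.4 kJ/mol

ΔH° = -355.4 kJ/mol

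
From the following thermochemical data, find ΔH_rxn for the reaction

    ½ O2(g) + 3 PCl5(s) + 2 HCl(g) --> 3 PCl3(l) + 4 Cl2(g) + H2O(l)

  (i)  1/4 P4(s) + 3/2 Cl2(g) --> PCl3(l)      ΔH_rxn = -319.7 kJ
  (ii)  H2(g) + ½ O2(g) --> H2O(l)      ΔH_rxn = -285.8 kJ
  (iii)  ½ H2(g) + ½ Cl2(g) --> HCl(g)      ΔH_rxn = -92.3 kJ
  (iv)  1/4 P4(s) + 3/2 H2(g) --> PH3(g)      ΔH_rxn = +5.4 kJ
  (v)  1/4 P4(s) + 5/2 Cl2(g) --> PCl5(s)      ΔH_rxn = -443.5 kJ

(i) × 3 (scale by 3 for the 3 PCl3(l)): (3)·(-319.7) = -959.1 kJ
(ii) as written (H2O(l) already on the product side): -285.8 kJ
(iii) reversed and × 2 (HCl(g) must end up as a reactant; scale by 2 for the 2 HCl(g)): (-2)·(-92.3) = +184.6 kJ
(iv): not needed (PH3(g) appears nowhere else).
(v) reversed and × 3 (PCl5(s) must end up as a reactant; ×3 to match 3 PCl5(s) in the target): (-3)·(-443.5) = +1330.5 kJ
ΔH_rxn = (-959.1) + (-285.8) + (+184.6) + (+1330.5) = 270.2 kJ

ΔH_rxn = 270.2 kJ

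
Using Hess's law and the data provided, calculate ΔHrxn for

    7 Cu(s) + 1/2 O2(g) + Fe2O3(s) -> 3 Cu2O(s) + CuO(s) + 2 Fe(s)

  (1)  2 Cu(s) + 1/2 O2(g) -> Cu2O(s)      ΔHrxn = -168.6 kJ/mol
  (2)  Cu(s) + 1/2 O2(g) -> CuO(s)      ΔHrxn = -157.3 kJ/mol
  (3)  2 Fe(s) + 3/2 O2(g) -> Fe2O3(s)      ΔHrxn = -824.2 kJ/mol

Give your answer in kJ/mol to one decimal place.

(1) × 3 (×3 to match 3 Cu2O(s) in the target): (3)·(-168.6) = -505.8 kJ/mol
(2) as written (CuO(s) already on the product side): -157.3 kJ/mol
(3) reversed (reverse to put Fe2O3(s) on the reactant side): +824.2 kJ/mol
Combining the equations, ΔHrxn = (3)·(-168.6) + (1)·(-157.3) + (-1)·(-824.2) = 161.1 kJ/mol

ΔHrxn = 161.1 kJ/mol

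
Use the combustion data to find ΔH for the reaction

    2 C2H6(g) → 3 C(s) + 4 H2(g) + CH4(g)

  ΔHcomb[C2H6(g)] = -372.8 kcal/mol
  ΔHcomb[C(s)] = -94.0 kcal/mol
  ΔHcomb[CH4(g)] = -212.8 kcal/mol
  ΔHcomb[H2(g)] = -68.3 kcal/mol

With combustion enthalpies, reactants minus products:
= [2·(-372.8)] − [3·(-94.0) + 4·(-68.3) + 1·(-212.8)]
= 22.4 kcal/mol

ΔH = 22.4 kcal/mol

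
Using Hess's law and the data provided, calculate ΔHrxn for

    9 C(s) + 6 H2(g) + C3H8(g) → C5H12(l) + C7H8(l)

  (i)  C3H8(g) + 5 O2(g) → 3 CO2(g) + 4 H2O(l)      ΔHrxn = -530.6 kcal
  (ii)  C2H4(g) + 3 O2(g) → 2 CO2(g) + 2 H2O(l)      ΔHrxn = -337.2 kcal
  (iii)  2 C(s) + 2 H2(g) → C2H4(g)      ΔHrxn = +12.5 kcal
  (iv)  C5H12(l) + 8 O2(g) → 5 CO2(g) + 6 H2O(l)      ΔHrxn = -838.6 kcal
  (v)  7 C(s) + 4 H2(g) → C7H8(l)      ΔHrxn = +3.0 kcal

ΔHrxn = -13.7 kcal

(i) as written: -530.6 kcal
(ii) as written: -337.2 kcal
(iii) as written: +12.5 kcal
(iv) reversed: +838.6 kcal
(v) as written: +3.0 kcal
By Hess's law, ΔHrxn = (1)·(-530.6) + (1)·(-337.2) + (1)·(+12.5) + (-1)·(-838.6) + (1)·(+3.0) = -13.7 kcal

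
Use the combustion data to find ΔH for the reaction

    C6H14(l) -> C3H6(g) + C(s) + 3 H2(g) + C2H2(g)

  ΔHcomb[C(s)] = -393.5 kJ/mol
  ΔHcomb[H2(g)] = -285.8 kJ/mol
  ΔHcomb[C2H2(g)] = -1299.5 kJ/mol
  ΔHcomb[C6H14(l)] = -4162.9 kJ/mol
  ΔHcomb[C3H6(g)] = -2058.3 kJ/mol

ΔH = 445.8 kJ/mol

With combustion enthalpies, reactants minus products:
= [1·(-4162.9)] − [1·(-2058.3) + 1·(-393.5) + 3·(-285.8) + 1·(-1299.5)]
= 445.8 kJ/mol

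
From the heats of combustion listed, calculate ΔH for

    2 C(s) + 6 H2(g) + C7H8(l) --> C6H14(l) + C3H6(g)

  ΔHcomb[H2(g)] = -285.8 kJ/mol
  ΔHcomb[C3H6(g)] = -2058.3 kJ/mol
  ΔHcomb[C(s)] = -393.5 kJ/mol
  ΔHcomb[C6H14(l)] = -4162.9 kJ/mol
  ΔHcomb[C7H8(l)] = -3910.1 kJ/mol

ΔH = -190.7 kJ/mol

With combustion enthalpies, reactants minus products:
= [2·(-393.5) + 6·(-285.8) + 1·(-3910.1)] − [1·(-4162.9) + 1·(-2058.3)]
= -190.7 kJ/mol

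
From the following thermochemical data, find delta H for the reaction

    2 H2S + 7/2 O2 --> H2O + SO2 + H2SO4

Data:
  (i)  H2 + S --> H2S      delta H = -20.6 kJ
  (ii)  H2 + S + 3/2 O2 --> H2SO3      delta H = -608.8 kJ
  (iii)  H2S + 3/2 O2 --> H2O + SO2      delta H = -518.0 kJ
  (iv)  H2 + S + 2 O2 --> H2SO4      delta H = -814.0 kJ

(i) reversed: +20.6 kJ
(ii): not needed (H2SO3 appears nowhere else).
(iii) as written (H2O already on the product side): -518.0 kJ
(iv) as written (H2SO4 already on the product side): -814.0 kJ
By Hess's law, delta H = (-1)·(-20.6) + (1)·(-518.0) + (1)·(-814.0) = -1311.4 kJ

delta H = -1311.4 kJ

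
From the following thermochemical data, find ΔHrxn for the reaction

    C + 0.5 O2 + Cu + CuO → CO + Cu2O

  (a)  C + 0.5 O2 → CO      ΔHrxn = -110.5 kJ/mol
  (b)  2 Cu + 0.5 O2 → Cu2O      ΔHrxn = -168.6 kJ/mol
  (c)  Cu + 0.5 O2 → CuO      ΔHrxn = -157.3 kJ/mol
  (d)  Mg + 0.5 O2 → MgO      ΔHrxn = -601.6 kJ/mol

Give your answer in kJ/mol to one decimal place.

ΔHrxn = -121.8 kJ/mol

(a) as written (CO already on the product side): -110.5 kJ/mol
(b) as written (Cu2O already on the product side): -168.6 kJ/mol
(c) reversed (CuO must end up as a reactant): +157.3 kJ/mol
(d): not needed (MgO appears nowhere else).
Combining the equations, ΔHrxn = (-110.5) + (-168.6) + (+157.3) = -121.8 kJ/mol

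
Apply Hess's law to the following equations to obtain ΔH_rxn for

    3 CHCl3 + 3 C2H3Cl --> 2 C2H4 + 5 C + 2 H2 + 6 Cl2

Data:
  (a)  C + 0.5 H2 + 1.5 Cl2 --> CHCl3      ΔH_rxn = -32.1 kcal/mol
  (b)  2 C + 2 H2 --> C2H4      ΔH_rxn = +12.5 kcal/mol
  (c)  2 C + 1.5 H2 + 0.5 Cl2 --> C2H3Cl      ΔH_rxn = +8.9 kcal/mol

ΔH_rxn = 94.6 kcal/mol

(a) reversed and × 3: (-3)·(-32.1) = +96.3 kcal/mol
(b) × 2: (2)·(+12.5) = +25.0 kcal/mol
(c) reversed and × 3: (-3)·(+8.9) = -26.7 kcal/mol
By Hess's law, ΔH_rxn = (+96.3) + (+25.0) + (-26.7) = 94.6 kcal/mol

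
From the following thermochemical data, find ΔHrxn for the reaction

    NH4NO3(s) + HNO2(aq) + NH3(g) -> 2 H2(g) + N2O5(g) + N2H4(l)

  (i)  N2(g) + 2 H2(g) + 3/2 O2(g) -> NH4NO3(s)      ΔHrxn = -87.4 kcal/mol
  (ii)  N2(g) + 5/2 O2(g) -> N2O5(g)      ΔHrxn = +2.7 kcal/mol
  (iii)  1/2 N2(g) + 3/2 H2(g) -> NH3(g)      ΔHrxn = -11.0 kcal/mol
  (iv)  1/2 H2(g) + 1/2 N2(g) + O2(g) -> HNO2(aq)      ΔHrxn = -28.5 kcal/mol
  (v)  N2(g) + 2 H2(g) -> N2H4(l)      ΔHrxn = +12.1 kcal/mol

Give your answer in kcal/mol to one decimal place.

(i) reversed: +87.4 kcal/mol
(ii) as written: +2.7 kcal/mol
(iii) reversed: +11.0 kcal/mol
(iv) reversed: +28.5 kcal/mol
(v) as written: +12.1 kcal/mol
ΔHrxn = (-1)·(-87.4) + (1)·(+2.7) + (-1)·(-11.0) + (-1)·(-28.5) + (1)·(+12.1) = 141.7 kcal/mol

ΔHrxn = 141.7 kcal/mol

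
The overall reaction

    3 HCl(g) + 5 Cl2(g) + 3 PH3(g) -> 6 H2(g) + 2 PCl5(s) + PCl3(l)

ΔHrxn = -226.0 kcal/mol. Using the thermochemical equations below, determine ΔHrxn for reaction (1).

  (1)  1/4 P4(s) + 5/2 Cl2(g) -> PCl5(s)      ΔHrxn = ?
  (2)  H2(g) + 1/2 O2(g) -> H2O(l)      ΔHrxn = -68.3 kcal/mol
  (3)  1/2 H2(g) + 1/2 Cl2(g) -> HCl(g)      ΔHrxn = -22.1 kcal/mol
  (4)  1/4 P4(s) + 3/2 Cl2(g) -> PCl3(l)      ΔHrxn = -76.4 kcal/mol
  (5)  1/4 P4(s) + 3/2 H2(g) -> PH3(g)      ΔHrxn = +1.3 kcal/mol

ΔHrxn = -106.0 kcal/mol

(1) × 2: contributes 2·x
(2): not needed.
(3) reversed and × 3: (-3)·(-22.1) = +66.3 kcal/mol
(4) as written: -76.4 kcal/mol
(5) reversed and × 3: (-3)·(+1.3) = -3.9 kcal/mol
-226.0 = (+66.3) + (-76.4) + (-3.9) + 2·x
x = (-226.0 − (-14.0)) / (2) = -106.0 kcal/mol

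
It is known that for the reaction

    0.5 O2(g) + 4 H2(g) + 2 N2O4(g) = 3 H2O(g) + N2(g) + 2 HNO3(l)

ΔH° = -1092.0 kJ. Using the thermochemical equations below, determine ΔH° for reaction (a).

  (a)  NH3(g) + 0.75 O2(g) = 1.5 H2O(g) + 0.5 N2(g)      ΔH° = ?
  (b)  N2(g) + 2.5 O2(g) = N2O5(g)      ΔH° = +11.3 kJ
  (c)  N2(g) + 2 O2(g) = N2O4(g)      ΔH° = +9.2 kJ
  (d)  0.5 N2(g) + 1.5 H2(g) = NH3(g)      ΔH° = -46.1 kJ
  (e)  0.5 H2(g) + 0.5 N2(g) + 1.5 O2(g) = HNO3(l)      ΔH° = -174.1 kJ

(a) × 2 (×2 to match 3 H2O(g) in the target): contributes 2·x
(b): not needed (N2O5(g) appears nowhere else).
(c) reversed and × 2 (reverse to put N2O4(g) on the reactant side; scale by 2 for the 2 N2O4(g)): (-2)·(+9.2) = -18.4 kJ
(d) × 2: (2)·(-46.1) = -92.2 kJ
(e) × 2 (scale by 2 for the 2 HNO3(l)): (2)·(-174.1) = -348.2 kJ
-1092.0 = (-18.4) + (-92.2) + (-348.2) + 2·x
x = (-1092.0 − (-458.8)) / (2) = -316.6 kJ

ΔH° = -316.6 kJ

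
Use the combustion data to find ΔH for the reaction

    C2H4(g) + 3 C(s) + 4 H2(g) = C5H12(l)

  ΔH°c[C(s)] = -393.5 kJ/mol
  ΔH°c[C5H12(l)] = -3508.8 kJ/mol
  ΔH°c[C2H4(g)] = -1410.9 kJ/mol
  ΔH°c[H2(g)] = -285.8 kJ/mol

Using ΔH = Σ nΔHc°(reactants) − Σ nΔHc°(products):
= [1·(-1410.9) + 3·(-393.5) + 4·(-285.8)] − [1·(-3508.8)]
= -225.8 kJ/mol

ΔH = -225.8 kJ/mol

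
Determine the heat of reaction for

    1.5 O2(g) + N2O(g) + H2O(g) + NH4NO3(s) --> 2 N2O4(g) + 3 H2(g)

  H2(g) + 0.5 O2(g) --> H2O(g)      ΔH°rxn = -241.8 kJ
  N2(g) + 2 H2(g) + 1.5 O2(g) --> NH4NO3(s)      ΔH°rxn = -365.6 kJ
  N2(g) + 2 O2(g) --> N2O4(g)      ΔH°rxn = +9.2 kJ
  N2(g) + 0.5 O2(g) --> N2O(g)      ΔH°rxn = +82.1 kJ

equation 1 reversed: +241.8 kJ
equation 2 reversed: +365.6 kJ
equation 3 × 2: (2)·(+9.2) = +18.4 kJ
equation 4 reversed: -82.1 kJ
Combining the equations, ΔH°rxn = (-1)·(-241.8) + (-1)·(-365.6) + (2)·(+9.2) + (-1)·(+82.1) = 543.7 kJ

ΔH°rxn = 543.7 kJ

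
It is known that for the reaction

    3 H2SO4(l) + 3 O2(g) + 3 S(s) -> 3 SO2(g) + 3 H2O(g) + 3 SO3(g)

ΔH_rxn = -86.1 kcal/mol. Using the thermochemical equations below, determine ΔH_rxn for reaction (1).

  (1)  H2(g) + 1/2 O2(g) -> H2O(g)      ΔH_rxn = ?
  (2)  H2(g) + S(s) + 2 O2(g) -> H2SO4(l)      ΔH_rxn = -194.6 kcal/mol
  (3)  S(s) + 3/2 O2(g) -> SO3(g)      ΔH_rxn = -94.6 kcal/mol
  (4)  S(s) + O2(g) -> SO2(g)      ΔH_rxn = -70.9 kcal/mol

(1) × 3: contributes 3·x
(2) reversed and × 3: (-3)·(-194.6) = +583.8 kcal/mol
(3) × 3: (3)·(-94.6) = -283.8 kcal/mol
(4) × 3: (3)·(-70.9) = -212.7 kcal/mol
-86.1 = (+583.8) + (-283.8) + (-212.7) + 3·x
x = (-86.1 − (+87.3)) / (3) = -57.8 kcal/mol

ΔH_rxn = -57.8 kcal/mol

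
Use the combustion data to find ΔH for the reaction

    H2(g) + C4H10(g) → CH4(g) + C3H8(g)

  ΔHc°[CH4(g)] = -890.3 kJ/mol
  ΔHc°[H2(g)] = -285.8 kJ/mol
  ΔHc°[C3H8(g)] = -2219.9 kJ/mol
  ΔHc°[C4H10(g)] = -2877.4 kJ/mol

With combustion enthalpies, reactants minus products:
= [1·(-285.8) + 1·(-2877.4)] − [1·(-890.3) + 1·(-2219.9)]
= -53.0 kJ/mol

ΔH = -53.0 kJ/mol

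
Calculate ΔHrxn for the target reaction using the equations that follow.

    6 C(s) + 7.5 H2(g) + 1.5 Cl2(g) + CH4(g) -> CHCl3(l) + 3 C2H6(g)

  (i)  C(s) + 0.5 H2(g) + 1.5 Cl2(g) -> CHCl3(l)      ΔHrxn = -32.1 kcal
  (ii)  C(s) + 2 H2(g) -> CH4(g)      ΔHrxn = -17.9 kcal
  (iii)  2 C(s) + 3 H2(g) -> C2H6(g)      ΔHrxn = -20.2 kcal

ΔHrxn = -74.8 kcal

(i) as written: -32.1 kcal
(ii) reversed: +17.9 kcal
(iii) × 3: (3)·(-20.2) = -60.6 kcal
Summing the manipulated equations, ΔHrxn = (-32.1) + (+17.9) + (-60.6) = -74.8 kcal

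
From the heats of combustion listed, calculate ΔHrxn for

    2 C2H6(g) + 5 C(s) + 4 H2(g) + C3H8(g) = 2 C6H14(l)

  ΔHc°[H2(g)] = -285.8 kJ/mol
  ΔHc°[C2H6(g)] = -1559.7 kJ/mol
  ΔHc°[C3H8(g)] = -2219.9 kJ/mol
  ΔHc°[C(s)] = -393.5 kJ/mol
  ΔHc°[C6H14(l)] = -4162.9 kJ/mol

Using ΔH = Σ nΔHc°(reactants) − Σ nΔHc°(products):
= [2·(-1559.7) + 5·(-393.5) + 4·(-285.8) + 1·(-2219.9)] − [2·(-4162.9)]
= -124.2 kJ/mol

ΔHrxn = -124.2 kJ/mol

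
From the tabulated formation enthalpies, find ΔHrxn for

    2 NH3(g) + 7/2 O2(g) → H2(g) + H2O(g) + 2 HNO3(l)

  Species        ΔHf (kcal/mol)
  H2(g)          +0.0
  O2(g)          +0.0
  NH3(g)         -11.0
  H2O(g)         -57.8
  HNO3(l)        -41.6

Products: 1·(+0.0) + 1·(-57.8) + 2·(-41.6) = -141.0
Reactants: 2·(-11.0) + 7/2·(+0.0) = -22.0
ΔHrxn = (-141.0) − (-22.0) = -119.0 kcal/mol

ΔHrxn = -119.0 kcal/mol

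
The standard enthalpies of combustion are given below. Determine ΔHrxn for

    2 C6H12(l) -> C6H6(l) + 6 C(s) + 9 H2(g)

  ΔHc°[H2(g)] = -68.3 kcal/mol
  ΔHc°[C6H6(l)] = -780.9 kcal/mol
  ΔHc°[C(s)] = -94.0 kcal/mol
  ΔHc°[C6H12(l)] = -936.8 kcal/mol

Using ΔH = Σ nΔHc°(reactants) − Σ nΔHc°(products):
= [2·(-936.8)] − [1·(-780.9) + 6·(-94.0) + 9·(-68.3)]
= 86.0 kcal/mol

ΔHrxn = 86.0 kcal/mol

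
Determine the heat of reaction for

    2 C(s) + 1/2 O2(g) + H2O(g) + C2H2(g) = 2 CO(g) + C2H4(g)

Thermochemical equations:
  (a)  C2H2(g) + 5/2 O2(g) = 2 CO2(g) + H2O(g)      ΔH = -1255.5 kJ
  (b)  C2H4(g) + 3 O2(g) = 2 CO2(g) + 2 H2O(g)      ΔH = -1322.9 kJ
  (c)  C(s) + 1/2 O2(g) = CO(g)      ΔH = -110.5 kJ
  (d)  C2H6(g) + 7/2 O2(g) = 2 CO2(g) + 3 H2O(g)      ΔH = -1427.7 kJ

ΔH = -153.6 kJ

(a) as written (C2H2(g) already on the reactant side): -1255.5 kJ
(b) reversed (C2H4(g) must end up as a product): +1322.9 kJ
(c) × 2 (×2 to match 2 CO(g) in the target): (2)·(-110.5) = -221.0 kJ
(d): not needed (C2H6(g) appears nowhere else).
ΔH = (-1255.5) + (+1322.9) + (-221.0) = -153.6 kJ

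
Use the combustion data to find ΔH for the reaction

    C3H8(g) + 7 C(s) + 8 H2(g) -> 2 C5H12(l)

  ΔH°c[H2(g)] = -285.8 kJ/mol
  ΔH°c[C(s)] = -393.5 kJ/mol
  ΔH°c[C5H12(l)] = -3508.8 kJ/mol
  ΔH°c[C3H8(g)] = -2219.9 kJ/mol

Using ΔH = Σ nΔHc°(reactants) − Σ nΔHc°(products):
= [1·(-2219.9) + 7·(-393.5) + 8·(-285.8)] − [2·(-3508.8)]
= -243.2 kJ/mol

ΔH = -243.2 kJ/mol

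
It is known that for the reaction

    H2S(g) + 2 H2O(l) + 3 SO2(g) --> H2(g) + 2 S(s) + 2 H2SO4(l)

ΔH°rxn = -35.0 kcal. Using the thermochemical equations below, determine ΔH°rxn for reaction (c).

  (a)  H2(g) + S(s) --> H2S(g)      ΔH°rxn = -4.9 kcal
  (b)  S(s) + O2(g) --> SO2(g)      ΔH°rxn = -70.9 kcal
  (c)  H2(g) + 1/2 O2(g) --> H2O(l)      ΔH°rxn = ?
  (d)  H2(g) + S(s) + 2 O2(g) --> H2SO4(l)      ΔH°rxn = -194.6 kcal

(a) reversed: +4.9 kcal
(b) reversed and × 3: (-3)·(-70.9) = +212.7 kcal
(c) reversed and × 2: contributes −2·x
(d) × 2: (2)·(-194.6) = -389.2 kcal
-35.0 = (+4.9) + (+212.7) + (-389.2) − 2·x
x = (-35.0 − (-171.6)) / (-2) = -68.3 kcal

ΔH°rxn = -68.3 kcal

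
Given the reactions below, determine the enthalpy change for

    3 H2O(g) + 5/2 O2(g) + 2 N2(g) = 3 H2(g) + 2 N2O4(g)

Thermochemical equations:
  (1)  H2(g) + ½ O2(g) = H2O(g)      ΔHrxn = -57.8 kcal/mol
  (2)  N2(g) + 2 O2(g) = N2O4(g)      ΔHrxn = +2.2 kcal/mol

ΔHrxn = 177.8 kcal/mol

(1) reversed and × 3 (reverse to put H2O(g) on the reactant side; ×3 to match 3 H2O(g) in the target): (-3)·(-57.8) = +173.4 kcal/mol
(2) × 2 (×2 to match 2 N2O4(g) in the target): (2)·(+2.2) = +4.4 kcal/mol
ΔHrxn = (-3)·(-57.8) + (2)·(+2.2) = 177.8 kcal/mol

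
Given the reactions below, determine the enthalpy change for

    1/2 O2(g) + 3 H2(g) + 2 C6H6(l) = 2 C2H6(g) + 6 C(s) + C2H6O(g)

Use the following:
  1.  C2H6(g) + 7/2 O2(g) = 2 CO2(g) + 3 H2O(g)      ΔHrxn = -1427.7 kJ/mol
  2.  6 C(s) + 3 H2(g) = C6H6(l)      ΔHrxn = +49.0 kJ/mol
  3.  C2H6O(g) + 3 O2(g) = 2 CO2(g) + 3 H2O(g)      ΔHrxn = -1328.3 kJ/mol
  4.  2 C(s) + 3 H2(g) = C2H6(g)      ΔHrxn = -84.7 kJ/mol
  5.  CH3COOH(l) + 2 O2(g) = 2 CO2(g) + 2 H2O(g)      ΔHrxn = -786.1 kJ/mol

eq. 1 as written: -1427.7 kJ/mol
eq. 2 reversed and × 2: (-2)·(+49.0) = -98.0 kJ/mol
eq. 3 reversed: +1328.3 kJ/mol
eq. 4 × 3: (3)·(-84.7) = -254.1 kJ/mol
eq. 5: not needed.
ΔHrxn = (-1427.7) + (-98.0) + (+1328.3) + (-254.1) = -451.5 kJ/mol

ΔHrxn = -451.5 kJ/mol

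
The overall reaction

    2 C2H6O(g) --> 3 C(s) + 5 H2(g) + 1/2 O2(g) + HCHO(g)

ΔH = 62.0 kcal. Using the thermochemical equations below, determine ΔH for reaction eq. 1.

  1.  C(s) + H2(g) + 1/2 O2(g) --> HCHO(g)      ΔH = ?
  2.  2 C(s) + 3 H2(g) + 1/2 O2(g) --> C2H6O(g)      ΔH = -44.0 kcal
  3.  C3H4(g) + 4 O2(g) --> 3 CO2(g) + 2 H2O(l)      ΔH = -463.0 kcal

eq. 1 as written (HCHO(g) already on the product side): contributes x
eq. 2 reversed and × 2 (reverse to put C2H6O(g) on the reactant side; ×2 to match 2 C2H6O(g) in the target): (-2)·(-44.0) = +88.0 kcal
eq. 3: not needed (CO2(g) appears nowhere else).
+62.0 = (+88.0) + x
x = (+62.0 − (+88.0)) / (1) = -26.0 kcal

ΔH = -26.0 kcal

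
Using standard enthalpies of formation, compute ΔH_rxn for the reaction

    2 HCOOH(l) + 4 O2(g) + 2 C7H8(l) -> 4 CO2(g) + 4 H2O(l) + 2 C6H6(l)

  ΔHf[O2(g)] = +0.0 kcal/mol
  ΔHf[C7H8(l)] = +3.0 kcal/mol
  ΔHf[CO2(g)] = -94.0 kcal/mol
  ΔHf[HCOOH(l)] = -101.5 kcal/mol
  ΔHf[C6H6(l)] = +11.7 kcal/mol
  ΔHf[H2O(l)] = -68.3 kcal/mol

ΔH°rxn = Σ nΔHf°(products) − Σ nΔHf°(reactants).
Products: 4·(-94.0) + 4·(-68.3) + 2·(+11.7) = -625.8
Reactants: 2·(-101.5) + 4·(+0.0) + 2·(+3.0) = -197.0
ΔH_rxn = (-625.8) − (-197.0) = -428.8 kcal/mol

ΔH_rxn = -428.8 kcal/mol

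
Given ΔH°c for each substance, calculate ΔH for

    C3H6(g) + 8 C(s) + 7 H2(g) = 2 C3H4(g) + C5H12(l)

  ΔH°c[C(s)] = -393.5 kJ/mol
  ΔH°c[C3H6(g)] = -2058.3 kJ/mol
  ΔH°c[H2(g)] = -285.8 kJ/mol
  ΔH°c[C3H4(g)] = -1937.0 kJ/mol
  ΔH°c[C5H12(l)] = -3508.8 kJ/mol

ΔH = 175.9 kJ/mol

Using ΔH = Σ nΔHc°(reactants) − Σ nΔHc°(products):
= [1·(-2058.3) + 8·(-393.5) + 7·(-285.8)] − [2·(-1937.0) + 1·(-3508.8)]
= 175.9 kJ/mol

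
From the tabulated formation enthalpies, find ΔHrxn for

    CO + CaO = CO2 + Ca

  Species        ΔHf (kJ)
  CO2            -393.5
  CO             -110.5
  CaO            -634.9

ΔH°rxn = Σ nΔHf°(products) − Σ nΔHf°(reactants).
Products: 1·(-393.5) + 1·(+0.0) = -393.5
Reactants: 1·(-110.5) + 1·(-634.9) = -745.4
ΔHrxn = (-393.5) − (-745.4) = 351.9 kJ

ΔHrxn = 351.9 kJ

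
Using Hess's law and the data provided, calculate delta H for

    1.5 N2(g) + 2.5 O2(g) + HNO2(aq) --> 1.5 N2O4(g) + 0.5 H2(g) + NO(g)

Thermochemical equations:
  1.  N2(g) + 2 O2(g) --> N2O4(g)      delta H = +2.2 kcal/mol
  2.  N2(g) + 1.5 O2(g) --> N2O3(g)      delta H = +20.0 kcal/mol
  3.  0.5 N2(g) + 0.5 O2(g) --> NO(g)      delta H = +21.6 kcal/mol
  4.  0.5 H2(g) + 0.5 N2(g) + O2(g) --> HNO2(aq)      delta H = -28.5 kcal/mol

eq. 1 × 3/2: (3/2)·(+2.2) = +3.3 kcal/mol
eq. 2: not needed.
eq. 3 as written: +21.6 kcal/mol
eq. 4 reversed: +28.5 kcal/mol
Summing the manipulated equations, delta H = (+3.3) + (+21.6) + (+28.5) = 53.4 kcal/mol

delta H = 53.4 kcal/mol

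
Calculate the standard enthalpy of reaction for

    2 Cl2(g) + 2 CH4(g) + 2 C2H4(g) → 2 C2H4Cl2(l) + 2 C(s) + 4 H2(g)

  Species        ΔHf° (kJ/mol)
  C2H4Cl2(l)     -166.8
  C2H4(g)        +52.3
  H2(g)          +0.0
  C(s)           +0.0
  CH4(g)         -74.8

ΔH°rxn = Σ nΔHf°(products) − Σ nΔHf°(reactants).
Products: 2·(-166.8) + 2·(+0.0) + 4·(+0.0) = -333.6
Reactants: 2·(+0.0) + 2·(-74.8) + 2·(+52.3) = -45.0
ΔHrxn = (-333.6) − (-45.0) = -288.6 kJ/mol

ΔHrxn = -288.6 kJ/mol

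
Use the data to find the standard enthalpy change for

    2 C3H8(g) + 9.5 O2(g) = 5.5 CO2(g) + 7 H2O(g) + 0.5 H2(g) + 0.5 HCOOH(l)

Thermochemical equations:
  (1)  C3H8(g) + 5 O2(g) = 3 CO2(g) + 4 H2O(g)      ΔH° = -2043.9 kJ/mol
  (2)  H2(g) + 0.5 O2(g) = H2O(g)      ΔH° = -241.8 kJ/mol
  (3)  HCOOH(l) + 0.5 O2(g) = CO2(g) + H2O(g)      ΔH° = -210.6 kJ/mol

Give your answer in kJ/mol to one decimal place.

(1) × 2: (2)·(-2043.9) = -4087.8 kJ/mol
(2) reversed and × 1/2: (-1/2)·(-241.8) = +120.9 kJ/mol
(3) reversed and × 1/2: (-1/2)·(-210.6) = +105.3 kJ/mol
Since enthalpy is a state function, ΔH° = (-4087.8) + (+120.9) + (+105.3) = -3861.6 kJ/mol

ΔH° = -3861.6 kJ/mol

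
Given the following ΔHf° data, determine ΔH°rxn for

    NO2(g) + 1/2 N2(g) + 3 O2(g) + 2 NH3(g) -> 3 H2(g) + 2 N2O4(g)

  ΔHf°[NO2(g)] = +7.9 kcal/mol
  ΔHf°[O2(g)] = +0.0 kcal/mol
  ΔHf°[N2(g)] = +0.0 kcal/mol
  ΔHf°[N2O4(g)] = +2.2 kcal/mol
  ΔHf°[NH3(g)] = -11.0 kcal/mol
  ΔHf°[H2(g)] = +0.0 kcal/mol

Products: 3·(+0.0) + 2·(+2.2) = +4.4
Reactants: 1·(+7.9) + 1/2·(+0.0) + 3·(+0.0) + 2·(-11.0) = -14.1
ΔH°rxn = (+4.4) − (-14.1) = 18.5 kcal/mol

ΔH°rxn = 18.5 kcal/mol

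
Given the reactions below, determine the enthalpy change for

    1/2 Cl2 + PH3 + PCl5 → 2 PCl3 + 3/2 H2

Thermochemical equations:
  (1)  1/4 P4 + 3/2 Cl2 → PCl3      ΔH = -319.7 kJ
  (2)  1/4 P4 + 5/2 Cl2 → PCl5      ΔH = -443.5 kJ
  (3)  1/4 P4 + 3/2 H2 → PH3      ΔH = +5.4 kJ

(1) × 2: (2)·(-319.7) = -639.4 kJ
(2) reversed: +443.5 kJ
(3) reversed: -5.4 kJ
ΔH = (-639.4) + (+443.5) + (-5.4) = -201.3 kJ

ΔH = -201.3 kJ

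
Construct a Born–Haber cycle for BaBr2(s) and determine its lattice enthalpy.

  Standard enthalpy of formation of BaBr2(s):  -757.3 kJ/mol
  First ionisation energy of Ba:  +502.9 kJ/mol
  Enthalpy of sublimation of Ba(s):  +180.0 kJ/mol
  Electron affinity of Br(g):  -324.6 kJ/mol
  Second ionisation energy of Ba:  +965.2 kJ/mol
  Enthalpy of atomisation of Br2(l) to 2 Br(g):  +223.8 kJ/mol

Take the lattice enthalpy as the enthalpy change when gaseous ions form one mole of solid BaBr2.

U = -1980.0 kJ/mol

ΔHf° = 1·ΔHsub + 1·(ΣIE) + 1·D(Br2) + 2·EA + U
-757.3 = 1·(+180.0) + 1·(+1468.1) + 1·(+223.8) + 2·(-324.6) + U
U = -757.3 − (+1222.7) = -1980.0 kJ/mol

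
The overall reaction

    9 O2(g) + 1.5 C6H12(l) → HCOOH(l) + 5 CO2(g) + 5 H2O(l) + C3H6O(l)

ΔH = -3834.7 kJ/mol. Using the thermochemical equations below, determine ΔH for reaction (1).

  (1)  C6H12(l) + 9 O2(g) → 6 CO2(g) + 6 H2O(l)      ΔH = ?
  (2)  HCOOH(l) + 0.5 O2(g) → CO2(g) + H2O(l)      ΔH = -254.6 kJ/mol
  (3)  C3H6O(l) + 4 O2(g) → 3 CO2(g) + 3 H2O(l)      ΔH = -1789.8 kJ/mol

(1) × 3/2: contributes 3/2·x
(2) reversed: +254.6 kJ/mol
(3) reversed: +1789.8 kJ/mol
-3834.7 = (+254.6) + (+1789.8) + 3/2·x
x = (-3834.7 − (+2044.4)) / (3/2) = -3919.4 kJ/mol

ΔH = -3919.4 kJ/mol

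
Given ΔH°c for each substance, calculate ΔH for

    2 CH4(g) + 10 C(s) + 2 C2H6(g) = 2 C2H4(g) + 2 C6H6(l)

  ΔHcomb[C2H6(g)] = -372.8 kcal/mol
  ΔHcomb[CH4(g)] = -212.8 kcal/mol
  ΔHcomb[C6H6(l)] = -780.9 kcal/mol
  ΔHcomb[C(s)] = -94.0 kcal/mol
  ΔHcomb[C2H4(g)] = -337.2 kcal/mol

With combustion enthalpies, reactants minus products:
= [2·(-212.8) + 10·(-94.0) + 2·(-372.8)] − [2·(-337.2) + 2·(-780.9)]
= 125.0 kcal/mol

ΔH = 125.0 kcal/mol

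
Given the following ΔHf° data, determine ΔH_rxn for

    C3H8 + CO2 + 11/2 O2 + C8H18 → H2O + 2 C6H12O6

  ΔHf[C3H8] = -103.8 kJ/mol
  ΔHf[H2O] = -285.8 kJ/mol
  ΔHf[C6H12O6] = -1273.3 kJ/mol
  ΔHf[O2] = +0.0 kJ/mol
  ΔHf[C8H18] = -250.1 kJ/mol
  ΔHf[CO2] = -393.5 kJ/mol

Products: 1·(-285.8) + 2·(-1273.3) = -2832.4
Reactants: 1·(-103.8) + 1·(-393.5) + 11/2·(+0.0) + 1·(-250.1) = -747.4
ΔH_rxn = (-2832.4) − (-747.4) = -2085.0 kJ/mol

ΔH_rxn = -2085.0 kJ/mol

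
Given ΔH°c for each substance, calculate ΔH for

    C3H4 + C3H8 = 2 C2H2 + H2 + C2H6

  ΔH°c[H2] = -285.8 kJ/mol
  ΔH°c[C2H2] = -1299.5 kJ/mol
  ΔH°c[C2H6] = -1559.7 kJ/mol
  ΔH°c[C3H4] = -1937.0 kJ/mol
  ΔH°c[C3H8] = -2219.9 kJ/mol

ΔH = 287.6 kJ/mol

With combustion enthalpies, reactants minus products:
= [1·(-1937.0) + 1·(-2219.9)] − [2·(-1299.5) + 1·(-285.8) + 1·(-1559.7)]
= 287.6 kJ/mol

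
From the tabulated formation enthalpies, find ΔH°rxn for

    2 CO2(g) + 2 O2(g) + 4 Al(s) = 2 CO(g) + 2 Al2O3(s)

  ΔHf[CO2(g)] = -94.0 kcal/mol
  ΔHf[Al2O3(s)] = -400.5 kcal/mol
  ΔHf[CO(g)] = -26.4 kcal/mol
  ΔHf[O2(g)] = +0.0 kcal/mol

ΔH°rxn = -665.8 kcal/mol

Products: 2·(-26.4) + 2·(-400.5) = -853.8
Reactants: 2·(-94.0) + 2·(+0.0) + 4·(+0.0) = -188.0
ΔH°rxn = (-853.8) − (-188.0) = -665.8 kcal/mol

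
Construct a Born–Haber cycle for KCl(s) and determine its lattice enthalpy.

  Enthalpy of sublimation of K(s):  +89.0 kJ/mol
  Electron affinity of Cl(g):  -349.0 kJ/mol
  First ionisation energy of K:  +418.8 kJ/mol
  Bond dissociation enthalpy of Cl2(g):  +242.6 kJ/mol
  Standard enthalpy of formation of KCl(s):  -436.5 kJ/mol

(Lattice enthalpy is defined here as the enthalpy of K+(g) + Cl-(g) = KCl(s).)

ΔHf° = 1·ΔHsub + 1·(ΣIE) + 1/2·D(Cl2) + 1·EA + U
-436.5 = 1·(+89.0) + 1·(+418.8) + 1/2·(+242.6) + 1·(-349.0) + U
U = -436.5 − (+280.1) = -716.6 kJ/mol

U = -716.6 kJ/mol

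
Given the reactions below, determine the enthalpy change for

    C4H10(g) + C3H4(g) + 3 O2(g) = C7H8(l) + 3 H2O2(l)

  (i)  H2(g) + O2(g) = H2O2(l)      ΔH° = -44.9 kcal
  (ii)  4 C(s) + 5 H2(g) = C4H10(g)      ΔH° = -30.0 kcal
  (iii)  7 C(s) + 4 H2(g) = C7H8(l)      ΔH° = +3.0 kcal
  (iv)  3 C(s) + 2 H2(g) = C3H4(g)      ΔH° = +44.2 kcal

ΔH° = -145.9 kcal

(i) × 3: (3)·(-44.9) = -134.7 kcal
(ii) reversed: +30.0 kcal
(iii) as written: +3.0 kcal
(iv) reversed: -44.2 kcal
Since enthalpy is a state function, ΔH° = (-134.7) + (+30.0) + (+3.0) + (-44.2) = -145.9 kcal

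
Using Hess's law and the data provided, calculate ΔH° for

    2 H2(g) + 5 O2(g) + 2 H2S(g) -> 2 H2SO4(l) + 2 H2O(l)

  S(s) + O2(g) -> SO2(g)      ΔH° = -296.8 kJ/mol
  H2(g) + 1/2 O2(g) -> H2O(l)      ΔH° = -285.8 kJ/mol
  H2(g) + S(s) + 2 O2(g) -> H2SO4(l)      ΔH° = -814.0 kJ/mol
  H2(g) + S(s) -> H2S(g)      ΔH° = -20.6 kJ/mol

ΔH° = -2158.4 kJ/mol

equation 1: not needed.
equation 2 × 2: (2)·(-285.8) = -571.6 kJ/mol
equation 3 × 2: (2)·(-814.0) = -1628.0 kJ/mol
equation 4 reversed and × 2: (-2)·(-20.6) = +41.2 kJ/mol
ΔH° = (-571.6) + (-1628.0) + (+41.2) = -2158.4 kJ/mol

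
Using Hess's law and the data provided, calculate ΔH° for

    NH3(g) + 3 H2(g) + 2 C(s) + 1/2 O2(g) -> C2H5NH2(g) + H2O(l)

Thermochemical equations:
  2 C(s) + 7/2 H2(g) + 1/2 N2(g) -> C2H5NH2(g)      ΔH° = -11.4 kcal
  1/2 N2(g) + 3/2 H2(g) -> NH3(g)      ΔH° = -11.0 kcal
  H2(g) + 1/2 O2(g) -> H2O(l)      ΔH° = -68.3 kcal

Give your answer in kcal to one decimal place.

equation 1 as written: -11.4 kcal
equation 2 reversed: +11.0 kcal
equation 3 as written: -68.3 kcal
By Hess's law, ΔH° = (-11.4) + (+11.0) + (-68.3) = -68.7 kcal

ΔH° = -68.7 kcal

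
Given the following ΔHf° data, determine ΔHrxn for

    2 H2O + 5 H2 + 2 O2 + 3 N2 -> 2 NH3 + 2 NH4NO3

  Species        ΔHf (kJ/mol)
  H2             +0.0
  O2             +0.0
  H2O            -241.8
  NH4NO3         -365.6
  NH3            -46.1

Products: 2·(-46.1) + 2·(-365.6) = -823.4
Reactants: 2·(-241.8) + 5·(+0.0) + 2·(+0.0) + 3·(+0.0) = -483.6
ΔHrxn = (-823.4) − (-483.6) = -339.8 kJ/mol

ΔHrxn = -339.8 kJ/mol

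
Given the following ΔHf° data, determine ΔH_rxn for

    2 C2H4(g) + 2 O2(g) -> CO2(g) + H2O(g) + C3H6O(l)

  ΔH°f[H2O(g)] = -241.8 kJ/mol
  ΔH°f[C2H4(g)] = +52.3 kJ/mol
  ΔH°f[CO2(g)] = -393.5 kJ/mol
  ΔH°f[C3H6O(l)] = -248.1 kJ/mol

Products: 1·(-393.5) + 1·(-241.8) + 1·(-248.1) = -883.4
Reactants: 2·(+52.3) + 2·(+0.0) = +104.6
ΔH_rxn = (-883.4) − (+104.6) = -988.0 kJ/mol

ΔH_rxn = -988.0 kJ/mol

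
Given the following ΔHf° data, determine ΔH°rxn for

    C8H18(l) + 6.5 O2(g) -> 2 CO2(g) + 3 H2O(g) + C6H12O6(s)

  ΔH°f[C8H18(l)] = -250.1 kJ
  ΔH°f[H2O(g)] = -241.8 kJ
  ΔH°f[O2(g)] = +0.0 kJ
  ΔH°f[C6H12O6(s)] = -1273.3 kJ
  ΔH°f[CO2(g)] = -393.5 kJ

Products: 2·(-393.5) + 3·(-241.8) + 1·(-1273.3) = -2785.7
Reactants: 1·(-250.1) + 13/2·(+0.0) = -250.1
ΔH°rxn = (-2785.7) − (-250.1) = -2535.6 kJ

ΔH°rxn = -2535.6 kJ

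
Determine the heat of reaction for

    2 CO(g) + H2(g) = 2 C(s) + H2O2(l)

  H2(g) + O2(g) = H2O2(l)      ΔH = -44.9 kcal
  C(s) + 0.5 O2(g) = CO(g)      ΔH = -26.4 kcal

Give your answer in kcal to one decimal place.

equation 1 as written: -44.9 kcal
equation 2 reversed and × 2: (-2)·(-26.4) = +52.8 kcal
By Hess's law, ΔH = (-44.9) + (+52.8) = 7.9 kcal

ΔH = 7.9 kcal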